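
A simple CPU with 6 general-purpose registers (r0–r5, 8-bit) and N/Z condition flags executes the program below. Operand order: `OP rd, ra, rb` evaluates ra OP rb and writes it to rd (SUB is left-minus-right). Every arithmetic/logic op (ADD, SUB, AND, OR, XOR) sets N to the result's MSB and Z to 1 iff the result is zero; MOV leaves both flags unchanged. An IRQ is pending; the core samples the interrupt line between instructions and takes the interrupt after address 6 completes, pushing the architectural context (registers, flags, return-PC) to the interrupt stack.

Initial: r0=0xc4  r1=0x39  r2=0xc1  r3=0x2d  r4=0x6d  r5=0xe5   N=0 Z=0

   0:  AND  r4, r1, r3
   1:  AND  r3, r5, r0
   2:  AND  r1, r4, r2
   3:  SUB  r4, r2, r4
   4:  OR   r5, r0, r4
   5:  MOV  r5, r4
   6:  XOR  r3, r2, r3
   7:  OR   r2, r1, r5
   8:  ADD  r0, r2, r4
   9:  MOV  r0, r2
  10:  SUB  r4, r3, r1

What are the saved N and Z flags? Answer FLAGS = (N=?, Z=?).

after  0: r0=0xc4 r1=0x39 r2=0xc1 r3=0x2d r4=0x29 r5=0xe5  N=0 Z=0
after  1: r0=0xc4 r1=0x39 r2=0xc1 r3=0xc4 r4=0x29 r5=0xe5  N=1 Z=0
after  2: r0=0xc4 r1=0x01 r2=0xc1 r3=0xc4 r4=0x29 r5=0xe5  N=0 Z=0
after  3: r0=0xc4 r1=0x01 r2=0xc1 r3=0xc4 r4=0x98 r5=0xe5  N=1 Z=0
after  4: r0=0xc4 r1=0x01 r2=0xc1 r3=0xc4 r4=0x98 r5=0xdc  N=1 Z=0
after  5: r0=0xc4 r1=0x01 r2=0xc1 r3=0xc4 r4=0x98 r5=0x98  N=1 Z=0
after  6: r0=0xc4 r1=0x01 r2=0xc1 r3=0x05 r4=0x98 r5=0x98  N=0 Z=0
-- IRQ taken; context saved, return-PC = 7 --

FLAGS = (N=0, Z=0)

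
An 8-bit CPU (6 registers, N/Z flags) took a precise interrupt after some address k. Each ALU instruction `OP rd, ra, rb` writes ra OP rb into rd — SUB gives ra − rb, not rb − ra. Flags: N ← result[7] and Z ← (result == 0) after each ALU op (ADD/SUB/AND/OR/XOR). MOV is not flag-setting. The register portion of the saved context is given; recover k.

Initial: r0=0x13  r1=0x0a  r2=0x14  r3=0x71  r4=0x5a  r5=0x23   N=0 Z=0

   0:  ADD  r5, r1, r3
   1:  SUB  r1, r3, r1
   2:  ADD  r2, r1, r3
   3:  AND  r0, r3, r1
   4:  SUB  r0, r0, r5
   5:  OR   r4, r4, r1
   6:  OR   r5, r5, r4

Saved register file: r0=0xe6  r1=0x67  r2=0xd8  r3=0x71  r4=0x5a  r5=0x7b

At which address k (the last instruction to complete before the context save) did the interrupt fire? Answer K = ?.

after  0: r0=0x13 r1=0x0a r2=0x14 r3=0x71 r4=0x5a r5=0x7b  N=0 Z=0
after  1: r0=0x13 r1=0x67 r2=0x14 r3=0x71 r4=0x5a r5=0x7b  N=0 Z=0
after  2: r0=0x13 r1=0x67 r2=0xd8 r3=0x71 r4=0x5a r5=0x7b  N=1 Z=0
after  3: r0=0x61 r1=0x67 r2=0xd8 r3=0x71 r4=0x5a r5=0x7b  N=0 Z=0
after  4: r0=0xe6 r1=0x67 r2=0xd8 r3=0x71 r4=0x5a r5=0x7b  N=1 Z=0
-- IRQ taken; context saved, return-PC = 5 --

K = 4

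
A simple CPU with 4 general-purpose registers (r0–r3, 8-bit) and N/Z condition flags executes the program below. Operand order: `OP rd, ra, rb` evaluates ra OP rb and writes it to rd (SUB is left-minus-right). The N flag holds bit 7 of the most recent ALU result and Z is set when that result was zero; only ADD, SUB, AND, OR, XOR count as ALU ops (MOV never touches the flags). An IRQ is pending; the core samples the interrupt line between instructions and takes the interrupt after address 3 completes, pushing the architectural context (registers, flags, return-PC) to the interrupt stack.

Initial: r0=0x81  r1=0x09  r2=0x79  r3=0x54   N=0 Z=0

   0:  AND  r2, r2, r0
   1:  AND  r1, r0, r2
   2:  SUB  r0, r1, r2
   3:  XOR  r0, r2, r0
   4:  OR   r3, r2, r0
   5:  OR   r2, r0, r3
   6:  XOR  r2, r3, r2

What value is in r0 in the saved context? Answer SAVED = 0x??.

SAVED = 0x01

after  0: r0=0x81 r1=0x09 r2=0x01 r3=0x54  N=0 Z=0
after  1: r0=0x81 r1=0x01 r2=0x01 r3=0x54  N=0 Z=0
after  2: r0=0x00 r1=0x01 r2=0x01 r3=0x54  N=0 Z=1
after  3: r0=0x01 r1=0x01 r2=0x01 r3=0x54  N=0 Z=0
-- IRQ taken; context saved, return-PC = 4 --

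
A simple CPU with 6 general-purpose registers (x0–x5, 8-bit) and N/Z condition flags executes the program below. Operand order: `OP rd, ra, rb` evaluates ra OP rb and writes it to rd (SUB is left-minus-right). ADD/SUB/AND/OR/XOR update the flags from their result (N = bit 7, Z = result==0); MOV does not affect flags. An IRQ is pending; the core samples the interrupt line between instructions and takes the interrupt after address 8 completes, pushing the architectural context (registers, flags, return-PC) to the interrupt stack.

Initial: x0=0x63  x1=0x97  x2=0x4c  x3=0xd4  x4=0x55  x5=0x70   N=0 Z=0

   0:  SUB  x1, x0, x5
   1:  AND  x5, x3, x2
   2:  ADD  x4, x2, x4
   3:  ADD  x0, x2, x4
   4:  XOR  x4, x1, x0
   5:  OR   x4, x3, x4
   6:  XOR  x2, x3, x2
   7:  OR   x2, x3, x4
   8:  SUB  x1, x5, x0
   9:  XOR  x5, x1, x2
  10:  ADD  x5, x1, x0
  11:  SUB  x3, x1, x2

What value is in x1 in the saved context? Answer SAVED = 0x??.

SAVED = 0x57

after  0: x0=0x63 x1=0xf3 x2=0x4c x3=0xd4 x4=0x55 x5=0x70  N=1 Z=0
after  1: x0=0x63 x1=0xf3 x2=0x4c x3=0xd4 x4=0x55 x5=0x44  N=0 Z=0
after  2: x0=0x63 x1=0xf3 x2=0x4c x3=0xd4 x4=0xa1 x5=0x44  N=1 Z=0
after  3: x0=0xed x1=0xf3 x2=0x4c x3=0xd4 x4=0xa1 x5=0x44  N=1 Z=0
after  4: x0=0xed x1=0xf3 x2=0x4c x3=0xd4 x4=0x1e x5=0x44  N=0 Z=0
after  5: x0=0xed x1=0xf3 x2=0x4c x3=0xd4 x4=0xde x5=0x44  N=1 Z=0
after  6: x0=0xed x1=0xf3 x2=0x98 x3=0xd4 x4=0xde x5=0x44  N=1 Z=0
after  7: x0=0xed x1=0xf3 x2=0xde x3=0xd4 x4=0xde x5=0x44  N=1 Z=0
after  8: x0=0xed x1=0x57 x2=0xde x3=0xd4 x4=0xde x5=0x44  N=0 Z=0
-- IRQ taken; context saved, return-PC = 9 --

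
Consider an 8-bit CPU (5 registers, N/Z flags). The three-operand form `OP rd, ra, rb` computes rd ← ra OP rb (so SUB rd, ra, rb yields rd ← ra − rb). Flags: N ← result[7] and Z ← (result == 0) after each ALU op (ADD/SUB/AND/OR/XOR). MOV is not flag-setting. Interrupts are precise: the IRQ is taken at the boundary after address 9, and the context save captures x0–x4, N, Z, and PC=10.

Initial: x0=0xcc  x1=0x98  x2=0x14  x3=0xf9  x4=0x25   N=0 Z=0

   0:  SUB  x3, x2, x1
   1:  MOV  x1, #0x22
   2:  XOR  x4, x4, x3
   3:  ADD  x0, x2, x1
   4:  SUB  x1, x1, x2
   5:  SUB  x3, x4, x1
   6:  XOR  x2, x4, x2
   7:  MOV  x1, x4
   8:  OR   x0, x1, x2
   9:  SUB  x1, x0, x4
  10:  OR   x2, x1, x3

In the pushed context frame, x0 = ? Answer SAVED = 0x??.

SAVED = 0x5d

after  0: x0=0xcc x1=0x98 x2=0x14 x3=0x7c x4=0x25  N=0 Z=0
after  1: x0=0xcc x1=0x22 x2=0x14 x3=0x7c x4=0x25  N=0 Z=0
after  2: x0=0xcc x1=0x22 x2=0x14 x3=0x7c x4=0x59  N=0 Z=0
after  3: x0=0x36 x1=0x22 x2=0x14 x3=0x7c x4=0x59  N=0 Z=0
after  4: x0=0x36 x1=0x0e x2=0x14 x3=0x7c x4=0x59  N=0 Z=0
after  5: x0=0x36 x1=0x0e x2=0x14 x3=0x4b x4=0x59  N=0 Z=0
after  6: x0=0x36 x1=0x0e x2=0x4d x3=0x4b x4=0x59  N=0 Z=0
after  7: x0=0x36 x1=0x59 x2=0x4d x3=0x4b x4=0x59  N=0 Z=0
after  8: x0=0x5d x1=0x59 x2=0x4d x3=0x4b x4=0x59  N=0 Z=0
after  9: x0=0x5d x1=0x04 x2=0x4d x3=0x4b x4=0x59  N=0 Z=0
-- IRQ taken; context saved, return-PC = 10 --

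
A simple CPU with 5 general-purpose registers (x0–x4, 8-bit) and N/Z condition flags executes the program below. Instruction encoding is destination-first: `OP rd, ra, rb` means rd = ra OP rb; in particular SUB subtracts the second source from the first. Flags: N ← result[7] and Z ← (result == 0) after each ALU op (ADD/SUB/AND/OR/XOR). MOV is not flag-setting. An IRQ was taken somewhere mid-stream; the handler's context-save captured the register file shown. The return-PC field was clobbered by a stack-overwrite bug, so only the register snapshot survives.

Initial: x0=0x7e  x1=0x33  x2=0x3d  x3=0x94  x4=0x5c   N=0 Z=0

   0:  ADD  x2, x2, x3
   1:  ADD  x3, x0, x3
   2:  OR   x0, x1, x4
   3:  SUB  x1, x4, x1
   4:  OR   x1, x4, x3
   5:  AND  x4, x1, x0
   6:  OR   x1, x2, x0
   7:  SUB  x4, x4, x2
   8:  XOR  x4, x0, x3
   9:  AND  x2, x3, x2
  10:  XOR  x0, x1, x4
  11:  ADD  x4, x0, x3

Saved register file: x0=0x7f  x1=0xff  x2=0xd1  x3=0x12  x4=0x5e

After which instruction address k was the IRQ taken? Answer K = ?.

after  0: x0=0x7e x1=0x33 x2=0xd1 x3=0x94 x4=0x5c  N=1 Z=0
after  1: x0=0x7e x1=0x33 x2=0xd1 x3=0x12 x4=0x5c  N=0 Z=0
after  2: x0=0x7f x1=0x33 x2=0xd1 x3=0x12 x4=0x5c  N=0 Z=0
after  3: x0=0x7f x1=0x29 x2=0xd1 x3=0x12 x4=0x5c  N=0 Z=0
after  4: x0=0x7f x1=0x5e x2=0xd1 x3=0x12 x4=0x5c  N=0 Z=0
after  5: x0=0x7f x1=0x5e x2=0xd1 x3=0x12 x4=0x5e  N=0 Z=0
after  6: x0=0x7f x1=0xff x2=0xd1 x3=0x12 x4=0x5e  N=1 Z=0
-- IRQ taken; context saved, return-PC = 7 --

K = 6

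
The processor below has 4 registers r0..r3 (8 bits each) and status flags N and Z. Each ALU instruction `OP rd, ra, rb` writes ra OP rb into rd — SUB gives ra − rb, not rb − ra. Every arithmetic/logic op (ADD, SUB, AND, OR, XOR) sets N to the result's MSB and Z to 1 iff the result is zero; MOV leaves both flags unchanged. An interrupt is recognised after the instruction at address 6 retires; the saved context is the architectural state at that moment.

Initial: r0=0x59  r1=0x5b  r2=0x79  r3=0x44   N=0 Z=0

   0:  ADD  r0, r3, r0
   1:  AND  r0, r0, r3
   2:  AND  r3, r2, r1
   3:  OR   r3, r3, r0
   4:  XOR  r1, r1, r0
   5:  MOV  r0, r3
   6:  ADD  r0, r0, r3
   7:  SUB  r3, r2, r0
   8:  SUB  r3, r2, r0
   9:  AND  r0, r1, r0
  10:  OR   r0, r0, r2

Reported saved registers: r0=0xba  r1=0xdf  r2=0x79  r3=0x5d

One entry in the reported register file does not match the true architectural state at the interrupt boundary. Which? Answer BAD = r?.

after  0: r0=0x9d r1=0x5b r2=0x79 r3=0x44  N=1 Z=0
after  1: r0=0x04 r1=0x5b r2=0x79 r3=0x44  N=0 Z=0
after  2: r0=0x04 r1=0x5b r2=0x79 r3=0x59  N=0 Z=0
after  3: r0=0x04 r1=0x5b r2=0x79 r3=0x5d  N=0 Z=0
after  4: r0=0x04 r1=0x5f r2=0x79 r3=0x5d  N=0 Z=0
after  5: r0=0x5d r1=0x5f r2=0x79 r3=0x5d  N=0 Z=0
after  6: r0=0xba r1=0x5f r2=0x79 r3=0x5d  N=1 Z=0
-- IRQ taken; context saved, return-PC = 7 --
mismatch: r1: reported 0xdf vs actual 0x5f

BAD = r1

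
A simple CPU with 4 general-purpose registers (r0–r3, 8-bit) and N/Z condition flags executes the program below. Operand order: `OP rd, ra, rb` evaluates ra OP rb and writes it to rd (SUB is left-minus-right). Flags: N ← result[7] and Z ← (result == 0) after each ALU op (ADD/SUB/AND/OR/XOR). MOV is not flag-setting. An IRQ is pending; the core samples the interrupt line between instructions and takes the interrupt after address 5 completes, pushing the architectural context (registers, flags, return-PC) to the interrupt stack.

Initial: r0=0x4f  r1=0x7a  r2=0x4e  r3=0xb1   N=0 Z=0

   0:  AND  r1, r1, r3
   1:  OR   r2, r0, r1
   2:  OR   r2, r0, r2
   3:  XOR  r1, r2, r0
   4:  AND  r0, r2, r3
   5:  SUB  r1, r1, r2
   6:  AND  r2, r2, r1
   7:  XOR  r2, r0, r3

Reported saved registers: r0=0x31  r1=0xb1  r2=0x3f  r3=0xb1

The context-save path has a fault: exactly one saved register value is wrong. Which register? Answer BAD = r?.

BAD = r2

after  0: r0=0x4f r1=0x30 r2=0x4e r3=0xb1  N=0 Z=0
after  1: r0=0x4f r1=0x30 r2=0x7f r3=0xb1  N=0 Z=0
after  2: r0=0x4f r1=0x30 r2=0x7f r3=0xb1  N=0 Z=0
after  3: r0=0x4f r1=0x30 r2=0x7f r3=0xb1  N=0 Z=0
after  4: r0=0x31 r1=0x30 r2=0x7f r3=0xb1  N=0 Z=0
after  5: r0=0x31 r1=0xb1 r2=0x7f r3=0xb1  N=1 Z=0
-- IRQ taken; context saved, return-PC = 6 --
mismatch: r2: reported 0x3f vs actual 0x7f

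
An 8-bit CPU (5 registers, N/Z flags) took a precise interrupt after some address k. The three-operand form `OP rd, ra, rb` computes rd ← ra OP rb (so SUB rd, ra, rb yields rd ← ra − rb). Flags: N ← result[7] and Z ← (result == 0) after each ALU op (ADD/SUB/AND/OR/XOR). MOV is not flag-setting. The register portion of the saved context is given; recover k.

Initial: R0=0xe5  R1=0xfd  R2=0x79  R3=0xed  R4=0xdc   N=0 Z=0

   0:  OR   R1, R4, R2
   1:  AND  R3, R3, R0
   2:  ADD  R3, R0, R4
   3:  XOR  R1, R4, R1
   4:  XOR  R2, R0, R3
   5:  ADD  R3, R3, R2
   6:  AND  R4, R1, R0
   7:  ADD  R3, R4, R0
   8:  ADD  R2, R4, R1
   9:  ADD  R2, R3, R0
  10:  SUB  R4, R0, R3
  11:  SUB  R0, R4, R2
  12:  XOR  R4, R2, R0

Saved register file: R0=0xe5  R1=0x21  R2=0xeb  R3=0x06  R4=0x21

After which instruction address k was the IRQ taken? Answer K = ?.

after  0: R0=0xe5 R1=0xfd R2=0x79 R3=0xed R4=0xdc  N=1 Z=0
after  1: R0=0xe5 R1=0xfd R2=0x79 R3=0xe5 R4=0xdc  N=1 Z=0
after  2: R0=0xe5 R1=0xfd R2=0x79 R3=0xc1 R4=0xdc  N=1 Z=0
after  3: R0=0xe5 R1=0x21 R2=0x79 R3=0xc1 R4=0xdc  N=0 Z=0
after  4: R0=0xe5 R1=0x21 R2=0x24 R3=0xc1 R4=0xdc  N=0 Z=0
after  5: R0=0xe5 R1=0x21 R2=0x24 R3=0xe5 R4=0xdc  N=1 Z=0
after  6: R0=0xe5 R1=0x21 R2=0x24 R3=0xe5 R4=0x21  N=0 Z=0
after  7: R0=0xe5 R1=0x21 R2=0x24 R3=0x06 R4=0x21  N=0 Z=0
after  8: R0=0xe5 R1=0x21 R2=0x42 R3=0x06 R4=0x21  N=0 Z=0
after  9: R0=0xe5 R1=0x21 R2=0xeb R3=0x06 R4=0x21  N=1 Z=0
-- IRQ taken; context saved, return-PC = 10 --

K = 9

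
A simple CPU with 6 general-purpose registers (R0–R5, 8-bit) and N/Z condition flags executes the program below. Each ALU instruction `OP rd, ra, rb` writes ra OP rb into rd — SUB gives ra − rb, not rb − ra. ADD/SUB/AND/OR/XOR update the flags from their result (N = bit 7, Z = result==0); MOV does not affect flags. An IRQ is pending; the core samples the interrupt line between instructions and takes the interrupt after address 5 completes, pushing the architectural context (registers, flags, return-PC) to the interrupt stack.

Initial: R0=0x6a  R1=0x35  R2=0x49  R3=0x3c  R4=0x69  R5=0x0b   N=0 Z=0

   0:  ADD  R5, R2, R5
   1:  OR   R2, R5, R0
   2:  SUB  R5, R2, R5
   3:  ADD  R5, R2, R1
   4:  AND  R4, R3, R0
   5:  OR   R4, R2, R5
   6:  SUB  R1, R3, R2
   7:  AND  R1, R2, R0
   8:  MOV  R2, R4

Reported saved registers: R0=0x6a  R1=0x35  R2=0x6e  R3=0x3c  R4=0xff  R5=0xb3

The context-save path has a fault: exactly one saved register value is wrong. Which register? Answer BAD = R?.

BAD = R2

after  0: R0=0x6a R1=0x35 R2=0x49 R3=0x3c R4=0x69 R5=0x54  N=0 Z=0
after  1: R0=0x6a R1=0x35 R2=0x7e R3=0x3c R4=0x69 R5=0x54  N=0 Z=0
after  2: R0=0x6a R1=0x35 R2=0x7e R3=0x3c R4=0x69 R5=0x2a  N=0 Z=0
after  3: R0=0x6a R1=0x35 R2=0x7e R3=0x3c R4=0x69 R5=0xb3  N=1 Z=0
after  4: R0=0x6a R1=0x35 R2=0x7e R3=0x3c R4=0x28 R5=0xb3  N=0 Z=0
after  5: R0=0x6a R1=0x35 R2=0x7e R3=0x3c R4=0xff R5=0xb3  N=1 Z=0
-- IRQ taken; context saved, return-PC = 6 --
mismatch: R2: reported 0x6e vs actual 0x7e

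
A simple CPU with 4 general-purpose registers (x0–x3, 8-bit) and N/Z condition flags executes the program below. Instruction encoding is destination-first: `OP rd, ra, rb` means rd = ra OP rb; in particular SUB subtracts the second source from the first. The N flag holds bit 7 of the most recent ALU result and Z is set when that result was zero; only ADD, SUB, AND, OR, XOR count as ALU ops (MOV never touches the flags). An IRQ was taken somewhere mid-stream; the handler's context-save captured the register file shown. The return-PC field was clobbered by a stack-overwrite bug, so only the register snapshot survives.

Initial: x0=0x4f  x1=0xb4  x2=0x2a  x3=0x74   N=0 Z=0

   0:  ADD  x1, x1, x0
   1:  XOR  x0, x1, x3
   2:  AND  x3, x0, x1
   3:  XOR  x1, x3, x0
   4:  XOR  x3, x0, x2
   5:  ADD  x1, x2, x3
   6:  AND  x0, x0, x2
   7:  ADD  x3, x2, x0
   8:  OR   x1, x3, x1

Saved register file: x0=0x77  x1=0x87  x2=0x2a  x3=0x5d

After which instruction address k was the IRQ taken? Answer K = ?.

K = 5

after  0: x0=0x4f x1=0x03 x2=0x2a x3=0x74  N=0 Z=0
after  1: x0=0x77 x1=0x03 x2=0x2a x3=0x74  N=0 Z=0
after  2: x0=0x77 x1=0x03 x2=0x2a x3=0x03  N=0 Z=0
after  3: x0=0x77 x1=0x74 x2=0x2a x3=0x03  N=0 Z=0
after  4: x0=0x77 x1=0x74 x2=0x2a x3=0x5d  N=0 Z=0
after  5: x0=0x77 x1=0x87 x2=0x2a x3=0x5d  N=1 Z=0
-- IRQ taken; context saved, return-PC = 6 --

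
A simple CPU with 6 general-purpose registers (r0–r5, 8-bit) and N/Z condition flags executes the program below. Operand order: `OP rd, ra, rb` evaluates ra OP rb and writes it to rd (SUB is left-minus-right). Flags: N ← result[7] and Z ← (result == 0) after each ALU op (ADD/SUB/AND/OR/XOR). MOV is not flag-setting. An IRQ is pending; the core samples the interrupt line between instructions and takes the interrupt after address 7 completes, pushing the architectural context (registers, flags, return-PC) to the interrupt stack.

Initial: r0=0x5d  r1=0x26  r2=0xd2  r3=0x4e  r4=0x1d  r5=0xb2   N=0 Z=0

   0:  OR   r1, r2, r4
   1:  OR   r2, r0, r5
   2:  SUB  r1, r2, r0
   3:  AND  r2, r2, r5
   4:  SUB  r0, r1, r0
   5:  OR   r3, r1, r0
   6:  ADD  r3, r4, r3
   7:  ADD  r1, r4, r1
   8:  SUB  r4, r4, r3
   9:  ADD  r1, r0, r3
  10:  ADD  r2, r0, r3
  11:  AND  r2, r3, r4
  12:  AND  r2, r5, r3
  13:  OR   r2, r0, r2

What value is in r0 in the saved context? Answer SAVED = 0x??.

after  0: r0=0x5d r1=0xdf r2=0xd2 r3=0x4e r4=0x1d r5=0xb2  N=1 Z=0
after  1: r0=0x5d r1=0xdf r2=0xff r3=0x4e r4=0x1d r5=0xb2  N=1 Z=0
after  2: r0=0x5d r1=0xa2 r2=0xff r3=0x4e r4=0x1d r5=0xb2  N=1 Z=0
after  3: r0=0x5d r1=0xa2 r2=0xb2 r3=0x4e r4=0x1d r5=0xb2  N=1 Z=0
after  4: r0=0x45 r1=0xa2 r2=0xb2 r3=0x4e r4=0x1d r5=0xb2  N=0 Z=0
after  5: r0=0x45 r1=0xa2 r2=0xb2 r3=0xe7 r4=0x1d r5=0xb2  N=1 Z=0
after  6: r0=0x45 r1=0xa2 r2=0xb2 r3=0x04 r4=0x1d r5=0xb2  N=0 Z=0
after  7: r0=0x45 r1=0xbf r2=0xb2 r3=0x04 r4=0x1d r5=0xb2  N=1 Z=0
-- IRQ taken; context saved, return-PC = 8 --

SAVED = 0x45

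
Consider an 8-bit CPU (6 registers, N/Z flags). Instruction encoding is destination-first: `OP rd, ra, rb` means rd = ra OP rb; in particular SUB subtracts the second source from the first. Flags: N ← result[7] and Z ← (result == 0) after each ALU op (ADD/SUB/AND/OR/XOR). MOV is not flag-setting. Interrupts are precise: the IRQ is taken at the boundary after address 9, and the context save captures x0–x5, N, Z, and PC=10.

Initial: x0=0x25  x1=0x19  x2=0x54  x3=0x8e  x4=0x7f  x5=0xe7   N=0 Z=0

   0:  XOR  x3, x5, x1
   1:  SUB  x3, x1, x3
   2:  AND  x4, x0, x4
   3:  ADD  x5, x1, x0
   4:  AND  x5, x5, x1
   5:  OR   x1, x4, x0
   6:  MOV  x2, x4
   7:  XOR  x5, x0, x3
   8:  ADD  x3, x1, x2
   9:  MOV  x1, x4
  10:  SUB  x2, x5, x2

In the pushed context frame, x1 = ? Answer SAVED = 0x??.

after  0: x0=0x25 x1=0x19 x2=0x54 x3=0xfe x4=0x7f x5=0xe7  N=1 Z=0
after  1: x0=0x25 x1=0x19 x2=0x54 x3=0x1b x4=0x7f x5=0xe7  N=0 Z=0
after  2: x0=0x25 x1=0x19 x2=0x54 x3=0x1b x4=0x25 x5=0xe7  N=0 Z=0
after  3: x0=0x25 x1=0x19 x2=0x54 x3=0x1b x4=0x25 x5=0x3e  N=0 Z=0
after  4: x0=0x25 x1=0x19 x2=0x54 x3=0x1b x4=0x25 x5=0x18  N=0 Z=0
after  5: x0=0x25 x1=0x25 x2=0x54 x3=0x1b x4=0x25 x5=0x18  N=0 Z=0
after  6: x0=0x25 x1=0x25 x2=0x25 x3=0x1b x4=0x25 x5=0x18  N=0 Z=0
after  7: x0=0x25 x1=0x25 x2=0x25 x3=0x1b x4=0x25 x5=0x3e  N=0 Z=0
after  8: x0=0x25 x1=0x25 x2=0x25 x3=0x4a x4=0x25 x5=0x3e  N=0 Z=0
after  9: x0=0x25 x1=0x25 x2=0x25 x3=0x4a x4=0x25 x5=0x3e  N=0 Z=0
-- IRQ taken; context saved, return-PC = 10 --

SAVED = 0x25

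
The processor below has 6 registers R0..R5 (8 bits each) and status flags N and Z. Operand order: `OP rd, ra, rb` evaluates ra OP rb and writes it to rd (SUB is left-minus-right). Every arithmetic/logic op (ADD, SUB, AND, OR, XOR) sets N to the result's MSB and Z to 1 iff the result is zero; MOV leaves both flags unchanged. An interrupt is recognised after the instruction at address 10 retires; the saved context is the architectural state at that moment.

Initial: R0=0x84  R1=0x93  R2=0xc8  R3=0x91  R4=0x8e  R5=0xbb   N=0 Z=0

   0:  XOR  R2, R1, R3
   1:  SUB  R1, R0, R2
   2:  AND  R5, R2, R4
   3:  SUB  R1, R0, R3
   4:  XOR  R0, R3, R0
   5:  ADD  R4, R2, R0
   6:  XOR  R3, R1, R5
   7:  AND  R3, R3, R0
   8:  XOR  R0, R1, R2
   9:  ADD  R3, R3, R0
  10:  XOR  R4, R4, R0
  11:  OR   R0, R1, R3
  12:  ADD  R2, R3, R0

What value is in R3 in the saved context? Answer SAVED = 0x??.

SAVED = 0x02

after  0: R0=0x84 R1=0x93 R2=0x02 R3=0x91 R4=0x8e R5=0xbb  N=0 Z=0
after  1: R0=0x84 R1=0x82 R2=0x02 R3=0x91 R4=0x8e R5=0xbb  N=1 Z=0
after  2: R0=0x84 R1=0x82 R2=0x02 R3=0x91 R4=0x8e R5=0x02  N=0 Z=0
after  3: R0=0x84 R1=0xf3 R2=0x02 R3=0x91 R4=0x8e R5=0x02  N=1 Z=0
after  4: R0=0x15 R1=0xf3 R2=0x02 R3=0x91 R4=0x8e R5=0x02  N=0 Z=0
after  5: R0=0x15 R1=0xf3 R2=0x02 R3=0x91 R4=0x17 R5=0x02  N=0 Z=0
after  6: R0=0x15 R1=0xf3 R2=0x02 R3=0xf1 R4=0x17 R5=0x02  N=1 Z=0
after  7: R0=0x15 R1=0xf3 R2=0x02 R3=0x11 R4=0x17 R5=0x02  N=0 Z=0
after  8: R0=0xf1 R1=0xf3 R2=0x02 R3=0x11 R4=0x17 R5=0x02  N=1 Z=0
after  9: R0=0xf1 R1=0xf3 R2=0x02 R3=0x02 R4=0x17 R5=0x02  N=0 Z=0
after 10: R0=0xf1 R1=0xf3 R2=0x02 R3=0x02 R4=0xe6 R5=0x02  N=1 Z=0
-- IRQ taken; context saved, return-PC = 11 --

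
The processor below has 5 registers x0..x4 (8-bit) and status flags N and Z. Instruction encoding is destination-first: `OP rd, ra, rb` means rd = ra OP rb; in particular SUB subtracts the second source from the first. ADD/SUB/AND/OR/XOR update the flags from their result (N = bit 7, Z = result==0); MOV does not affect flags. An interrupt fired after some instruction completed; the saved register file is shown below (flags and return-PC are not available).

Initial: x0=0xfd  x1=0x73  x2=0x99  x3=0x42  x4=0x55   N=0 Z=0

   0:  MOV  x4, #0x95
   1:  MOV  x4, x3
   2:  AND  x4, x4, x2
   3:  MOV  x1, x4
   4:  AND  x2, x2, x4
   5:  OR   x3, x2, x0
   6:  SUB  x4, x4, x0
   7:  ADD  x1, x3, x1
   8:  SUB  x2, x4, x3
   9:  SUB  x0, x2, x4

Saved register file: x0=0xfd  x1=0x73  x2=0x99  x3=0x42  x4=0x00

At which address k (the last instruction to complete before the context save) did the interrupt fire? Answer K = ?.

K = 2

after  0: x0=0xfd x1=0x73 x2=0x99 x3=0x42 x4=0x95  N=0 Z=0
after  1: x0=0xfd x1=0x73 x2=0x99 x3=0x42 x4=0x42  N=0 Z=0
after  2: x0=0xfd x1=0x73 x2=0x99 x3=0x42 x4=0x00  N=0 Z=1
-- IRQ taken; context saved, return-PC = 3 --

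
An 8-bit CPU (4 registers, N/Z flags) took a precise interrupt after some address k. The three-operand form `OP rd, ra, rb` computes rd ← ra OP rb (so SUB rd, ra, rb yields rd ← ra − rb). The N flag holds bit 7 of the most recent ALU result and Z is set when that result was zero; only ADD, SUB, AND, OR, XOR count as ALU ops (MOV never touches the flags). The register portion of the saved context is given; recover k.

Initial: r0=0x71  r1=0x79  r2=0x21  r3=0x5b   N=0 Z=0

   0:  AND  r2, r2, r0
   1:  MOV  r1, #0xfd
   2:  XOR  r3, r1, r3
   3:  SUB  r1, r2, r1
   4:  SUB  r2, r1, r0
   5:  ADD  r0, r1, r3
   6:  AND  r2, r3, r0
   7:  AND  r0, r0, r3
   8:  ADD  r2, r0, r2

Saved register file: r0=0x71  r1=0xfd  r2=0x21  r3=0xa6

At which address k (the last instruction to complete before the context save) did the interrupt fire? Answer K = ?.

K = 2

after  0: r0=0x71 r1=0x79 r2=0x21 r3=0x5b  N=0 Z=0
after  1: r0=0x71 r1=0xfd r2=0x21 r3=0x5b  N=0 Z=0
after  2: r0=0x71 r1=0xfd r2=0x21 r3=0xa6  N=1 Z=0
-- IRQ taken; context saved, return-PC = 3 --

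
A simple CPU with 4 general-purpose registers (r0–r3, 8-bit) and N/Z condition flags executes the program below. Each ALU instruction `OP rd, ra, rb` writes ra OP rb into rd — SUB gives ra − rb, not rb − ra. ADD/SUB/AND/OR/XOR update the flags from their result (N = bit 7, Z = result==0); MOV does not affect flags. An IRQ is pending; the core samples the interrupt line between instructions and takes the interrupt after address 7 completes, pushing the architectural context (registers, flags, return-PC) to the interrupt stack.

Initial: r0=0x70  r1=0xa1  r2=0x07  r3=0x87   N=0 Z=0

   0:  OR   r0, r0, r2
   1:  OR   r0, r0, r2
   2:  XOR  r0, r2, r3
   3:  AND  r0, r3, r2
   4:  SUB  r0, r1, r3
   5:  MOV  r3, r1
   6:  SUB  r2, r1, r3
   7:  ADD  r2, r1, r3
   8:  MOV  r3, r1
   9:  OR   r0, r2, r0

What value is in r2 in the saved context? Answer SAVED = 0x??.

SAVED = 0x42

after  0: r0=0x77 r1=0xa1 r2=0x07 r3=0x87  N=0 Z=0
after  1: r0=0x77 r1=0xa1 r2=0x07 r3=0x87  N=0 Z=0
after  2: r0=0x80 r1=0xa1 r2=0x07 r3=0x87  N=1 Z=0
after  3: r0=0x07 r1=0xa1 r2=0x07 r3=0x87  N=0 Z=0
after  4: r0=0x1a r1=0xa1 r2=0x07 r3=0x87  N=0 Z=0
after  5: r0=0x1a r1=0xa1 r2=0x07 r3=0xa1  N=0 Z=0
after  6: r0=0x1a r1=0xa1 r2=0x00 r3=0xa1  N=0 Z=1
after  7: r0=0x1a r1=0xa1 r2=0x42 r3=0xa1  N=0 Z=0
-- IRQ taken; context saved, return-PC = 8 --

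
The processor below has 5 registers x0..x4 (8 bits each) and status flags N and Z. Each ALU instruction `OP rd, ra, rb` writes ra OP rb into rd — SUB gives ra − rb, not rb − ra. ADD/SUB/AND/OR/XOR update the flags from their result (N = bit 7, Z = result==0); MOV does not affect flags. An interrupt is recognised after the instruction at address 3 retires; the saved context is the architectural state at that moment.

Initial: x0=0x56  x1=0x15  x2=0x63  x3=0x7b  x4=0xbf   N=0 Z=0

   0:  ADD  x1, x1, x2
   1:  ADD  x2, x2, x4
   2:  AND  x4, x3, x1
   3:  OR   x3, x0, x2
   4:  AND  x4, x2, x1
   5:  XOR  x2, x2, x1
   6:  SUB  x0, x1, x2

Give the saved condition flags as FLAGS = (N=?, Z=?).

after  0: x0=0x56 x1=0x78 x2=0x63 x3=0x7b x4=0xbf  N=0 Z=0
after  1: x0=0x56 x1=0x78 x2=0x22 x3=0x7b x4=0xbf  N=0 Z=0
after  2: x0=0x56 x1=0x78 x2=0x22 x3=0x7b x4=0x78  N=0 Z=0
after  3: x0=0x56 x1=0x78 x2=0x22 x3=0x76 x4=0x78  N=0 Z=0
-- IRQ taken; context saved, return-PC = 4 --

FLAGS = (N=0, Z=0)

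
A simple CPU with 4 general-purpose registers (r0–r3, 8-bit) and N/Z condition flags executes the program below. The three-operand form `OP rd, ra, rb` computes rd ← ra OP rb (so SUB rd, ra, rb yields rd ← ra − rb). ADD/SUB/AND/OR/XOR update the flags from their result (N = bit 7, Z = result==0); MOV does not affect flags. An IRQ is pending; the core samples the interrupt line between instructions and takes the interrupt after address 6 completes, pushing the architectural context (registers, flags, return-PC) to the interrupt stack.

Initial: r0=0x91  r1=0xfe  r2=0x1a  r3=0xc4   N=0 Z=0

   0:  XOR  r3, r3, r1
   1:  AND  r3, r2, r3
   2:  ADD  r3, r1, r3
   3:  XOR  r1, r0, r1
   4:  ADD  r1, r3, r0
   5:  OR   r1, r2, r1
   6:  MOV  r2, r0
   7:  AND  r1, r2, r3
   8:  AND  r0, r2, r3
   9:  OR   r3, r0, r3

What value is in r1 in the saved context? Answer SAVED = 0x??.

SAVED = 0xbb

after  0: r0=0x91 r1=0xfe r2=0x1a r3=0x3a  N=0 Z=0
after  1: r0=0x91 r1=0xfe r2=0x1a r3=0x1a  N=0 Z=0
after  2: r0=0x91 r1=0xfe r2=0x1a r3=0x18  N=0 Z=0
after  3: r0=0x91 r1=0x6f r2=0x1a r3=0x18  N=0 Z=0
after  4: r0=0x91 r1=0xa9 r2=0x1a r3=0x18  N=1 Z=0
after  5: r0=0x91 r1=0xbb r2=0x1a r3=0x18  N=1 Z=0
after  6: r0=0x91 r1=0xbb r2=0x91 r3=0x18  N=1 Z=0
-- IRQ taken; context saved, return-PC = 7 --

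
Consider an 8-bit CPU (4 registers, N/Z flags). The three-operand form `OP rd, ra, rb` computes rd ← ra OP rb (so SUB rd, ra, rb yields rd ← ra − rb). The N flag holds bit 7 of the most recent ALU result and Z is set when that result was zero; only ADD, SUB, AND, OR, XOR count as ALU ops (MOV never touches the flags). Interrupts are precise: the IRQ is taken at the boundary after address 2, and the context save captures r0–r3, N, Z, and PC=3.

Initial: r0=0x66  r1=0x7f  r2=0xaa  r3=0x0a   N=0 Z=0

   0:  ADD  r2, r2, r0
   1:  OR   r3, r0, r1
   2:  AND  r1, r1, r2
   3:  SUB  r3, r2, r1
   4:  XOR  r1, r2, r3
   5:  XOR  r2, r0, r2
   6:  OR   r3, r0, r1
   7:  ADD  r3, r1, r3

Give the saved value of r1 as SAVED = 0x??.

after  0: r0=0x66 r1=0x7f r2=0x10 r3=0x0a  N=0 Z=0
after  1: r0=0x66 r1=0x7f r2=0x10 r3=0x7f  N=0 Z=0
after  2: r0=0x66 r1=0x10 r2=0x10 r3=0x7f  N=0 Z=0
-- IRQ taken; context saved, return-PC = 3 --

SAVED = 0x10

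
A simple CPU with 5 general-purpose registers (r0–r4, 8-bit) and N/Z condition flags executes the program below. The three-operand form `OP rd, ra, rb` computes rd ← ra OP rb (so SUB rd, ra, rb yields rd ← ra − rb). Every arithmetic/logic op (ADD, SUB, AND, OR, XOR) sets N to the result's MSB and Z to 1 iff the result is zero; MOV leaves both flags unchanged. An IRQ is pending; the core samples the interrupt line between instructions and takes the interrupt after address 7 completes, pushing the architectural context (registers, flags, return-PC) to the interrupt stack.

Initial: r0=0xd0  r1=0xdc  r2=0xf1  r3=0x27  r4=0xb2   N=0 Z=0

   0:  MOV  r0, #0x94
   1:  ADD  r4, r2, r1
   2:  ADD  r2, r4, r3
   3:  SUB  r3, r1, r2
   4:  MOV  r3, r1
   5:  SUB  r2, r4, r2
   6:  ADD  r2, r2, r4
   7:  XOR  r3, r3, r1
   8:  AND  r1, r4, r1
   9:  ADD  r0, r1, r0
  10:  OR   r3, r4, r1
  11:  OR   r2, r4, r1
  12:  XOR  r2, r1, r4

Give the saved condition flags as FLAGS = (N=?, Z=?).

after  0: r0=0x94 r1=0xdc r2=0xf1 r3=0x27 r4=0xb2  N=0 Z=0
after  1: r0=0x94 r1=0xdc r2=0xf1 r3=0x27 r4=0xcd  N=1 Z=0
after  2: r0=0x94 r1=0xdc r2=0xf4 r3=0x27 r4=0xcd  N=1 Z=0
after  3: r0=0x94 r1=0xdc r2=0xf4 r3=0xe8 r4=0xcd  N=1 Z=0
after  4: r0=0x94 r1=0xdc r2=0xf4 r3=0xdc r4=0xcd  N=1 Z=0
after  5: r0=0x94 r1=0xdc r2=0xd9 r3=0xdc r4=0xcd  N=1 Z=0
after  6: r0=0x94 r1=0xdc r2=0xa6 r3=0xdc r4=0xcd  N=1 Z=0
after  7: r0=0x94 r1=0xdc r2=0xa6 r3=0x00 r4=0xcd  N=0 Z=1
-- IRQ taken; context saved, return-PC = 8 --

FLAGS = (N=0, Z=1)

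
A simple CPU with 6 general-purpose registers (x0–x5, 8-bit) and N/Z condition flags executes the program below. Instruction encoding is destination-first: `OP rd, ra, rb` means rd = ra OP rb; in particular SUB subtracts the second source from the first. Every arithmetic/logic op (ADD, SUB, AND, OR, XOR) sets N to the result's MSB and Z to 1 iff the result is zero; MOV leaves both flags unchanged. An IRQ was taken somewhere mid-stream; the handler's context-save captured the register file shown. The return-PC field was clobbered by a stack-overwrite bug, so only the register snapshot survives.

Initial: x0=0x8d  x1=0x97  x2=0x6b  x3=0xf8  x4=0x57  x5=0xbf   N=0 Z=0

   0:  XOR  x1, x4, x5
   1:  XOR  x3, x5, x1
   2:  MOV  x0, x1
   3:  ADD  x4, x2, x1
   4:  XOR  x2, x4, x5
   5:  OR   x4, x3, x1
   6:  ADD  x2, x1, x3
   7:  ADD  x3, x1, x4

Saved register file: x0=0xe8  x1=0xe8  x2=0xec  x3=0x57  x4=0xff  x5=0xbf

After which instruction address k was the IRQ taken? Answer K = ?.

after  0: x0=0x8d x1=0xe8 x2=0x6b x3=0xf8 x4=0x57 x5=0xbf  N=1 Z=0
after  1: x0=0x8d x1=0xe8 x2=0x6b x3=0x57 x4=0x57 x5=0xbf  N=0 Z=0
after  2: x0=0xe8 x1=0xe8 x2=0x6b x3=0x57 x4=0x57 x5=0xbf  N=0 Z=0
after  3: x0=0xe8 x1=0xe8 x2=0x6b x3=0x57 x4=0x53 x5=0xbf  N=0 Z=0
after  4: x0=0xe8 x1=0xe8 x2=0xec x3=0x57 x4=0x53 x5=0xbf  N=1 Z=0
after  5: x0=0xe8 x1=0xe8 x2=0xec x3=0x57 x4=0xff x5=0xbf  N=1 Z=0
-- IRQ taken; context saved, return-PC = 6 --

K = 5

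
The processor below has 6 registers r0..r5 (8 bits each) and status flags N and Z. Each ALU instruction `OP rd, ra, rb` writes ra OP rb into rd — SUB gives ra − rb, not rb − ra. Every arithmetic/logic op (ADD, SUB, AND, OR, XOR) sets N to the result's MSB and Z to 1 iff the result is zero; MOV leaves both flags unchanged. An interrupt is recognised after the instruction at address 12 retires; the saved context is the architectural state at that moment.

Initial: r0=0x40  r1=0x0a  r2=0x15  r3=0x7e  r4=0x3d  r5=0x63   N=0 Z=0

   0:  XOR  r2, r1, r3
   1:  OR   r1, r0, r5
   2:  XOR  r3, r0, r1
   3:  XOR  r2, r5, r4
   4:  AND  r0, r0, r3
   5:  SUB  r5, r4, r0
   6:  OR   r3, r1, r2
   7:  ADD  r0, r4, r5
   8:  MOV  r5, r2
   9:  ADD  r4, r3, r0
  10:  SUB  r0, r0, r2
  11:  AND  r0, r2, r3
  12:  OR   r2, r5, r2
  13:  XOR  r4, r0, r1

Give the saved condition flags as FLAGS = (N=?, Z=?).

FLAGS = (N=0, Z=0)

after  0: r0=0x40 r1=0x0a r2=0x74 r3=0x7e r4=0x3d r5=0x63  N=0 Z=0
after  1: r0=0x40 r1=0x63 r2=0x74 r3=0x7e r4=0x3d r5=0x63  N=0 Z=0
after  2: r0=0x40 r1=0x63 r2=0x74 r3=0x23 r4=0x3d r5=0x63  N=0 Z=0
after  3: r0=0x40 r1=0x63 r2=0x5e r3=0x23 r4=0x3d r5=0x63  N=0 Z=0
after  4: r0=0x00 r1=0x63 r2=0x5e r3=0x23 r4=0x3d r5=0x63  N=0 Z=1
after  5: r0=0x00 r1=0x63 r2=0x5e r3=0x23 r4=0x3d r5=0x3d  N=0 Z=0
after  6: r0=0x00 r1=0x63 r2=0x5e r3=0x7f r4=0x3d r5=0x3d  N=0 Z=0
after  7: r0=0x7a r1=0x63 r2=0x5e r3=0x7f r4=0x3d r5=0x3d  N=0 Z=0
after  8: r0=0x7a r1=0x63 r2=0x5e r3=0x7f r4=0x3d r5=0x5e  N=0 Z=0
after  9: r0=0x7a r1=0x63 r2=0x5e r3=0x7f r4=0xf9 r5=0x5e  N=1 Z=0
after 10: r0=0x1c r1=0x63 r2=0x5e r3=0x7f r4=0xf9 r5=0x5e  N=0 Z=0
after 11: r0=0x5e r1=0x63 r2=0x5e r3=0x7f r4=0xf9 r5=0x5e  N=0 Z=0
after 12: r0=0x5e r1=0x63 r2=0x5e r3=0x7f r4=0xf9 r5=0x5e  N=0 Z=0
-- IRQ taken; context saved, return-PC = 13 --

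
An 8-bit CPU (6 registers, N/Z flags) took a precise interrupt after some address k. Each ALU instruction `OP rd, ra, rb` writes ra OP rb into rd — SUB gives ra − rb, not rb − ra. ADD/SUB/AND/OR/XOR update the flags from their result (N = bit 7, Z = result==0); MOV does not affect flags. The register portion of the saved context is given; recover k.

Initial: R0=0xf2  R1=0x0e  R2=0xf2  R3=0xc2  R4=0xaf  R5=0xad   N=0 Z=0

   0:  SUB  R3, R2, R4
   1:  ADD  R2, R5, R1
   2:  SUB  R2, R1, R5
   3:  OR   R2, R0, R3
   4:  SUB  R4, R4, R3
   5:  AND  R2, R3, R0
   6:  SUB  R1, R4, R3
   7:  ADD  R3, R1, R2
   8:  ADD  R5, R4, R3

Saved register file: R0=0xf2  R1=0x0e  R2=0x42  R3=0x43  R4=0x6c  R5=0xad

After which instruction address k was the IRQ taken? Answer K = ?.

K = 5

after  0: R0=0xf2 R1=0x0e R2=0xf2 R3=0x43 R4=0xaf R5=0xad  N=0 Z=0
after  1: R0=0xf2 R1=0x0e R2=0xbb R3=0x43 R4=0xaf R5=0xad  N=1 Z=0
after  2: R0=0xf2 R1=0x0e R2=0x61 R3=0x43 R4=0xaf R5=0xad  N=0 Z=0
after  3: R0=0xf2 R1=0x0e R2=0xf3 R3=0x43 R4=0xaf R5=0xad  N=1 Z=0
after  4: R0=0xf2 R1=0x0e R2=0xf3 R3=0x43 R4=0x6c R5=0xad  N=0 Z=0
after  5: R0=0xf2 R1=0x0e R2=0x42 R3=0x43 R4=0x6c R5=0xad  N=0 Z=0
-- IRQ taken; context saved, return-PC = 6 --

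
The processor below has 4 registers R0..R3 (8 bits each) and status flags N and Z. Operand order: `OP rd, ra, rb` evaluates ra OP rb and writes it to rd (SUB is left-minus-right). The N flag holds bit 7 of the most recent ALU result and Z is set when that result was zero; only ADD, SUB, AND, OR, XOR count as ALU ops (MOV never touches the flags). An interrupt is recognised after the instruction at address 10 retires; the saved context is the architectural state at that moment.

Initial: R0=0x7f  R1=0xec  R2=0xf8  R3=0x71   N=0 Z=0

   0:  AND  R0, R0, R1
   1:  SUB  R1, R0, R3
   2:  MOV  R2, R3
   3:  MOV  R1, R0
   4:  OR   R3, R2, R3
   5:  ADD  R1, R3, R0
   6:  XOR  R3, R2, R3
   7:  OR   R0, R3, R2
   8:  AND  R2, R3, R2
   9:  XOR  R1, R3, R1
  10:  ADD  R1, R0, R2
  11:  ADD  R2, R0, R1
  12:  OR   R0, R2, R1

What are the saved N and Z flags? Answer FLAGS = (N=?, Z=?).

FLAGS = (N=0, Z=0)

after  0: R0=0x6c R1=0xec R2=0xf8 R3=0x71  N=0 Z=0
after  1: R0=0x6c R1=0xfb R2=0xf8 R3=0x71  N=1 Z=0
after  2: R0=0x6c R1=0xfb R2=0x71 R3=0x71  N=1 Z=0
after  3: R0=0x6c R1=0x6c R2=0x71 R3=0x71  N=1 Z=0
after  4: R0=0x6c R1=0x6c R2=0x71 R3=0x71  N=0 Z=0
after  5: R0=0x6c R1=0xdd R2=0x71 R3=0x71  N=1 Z=0
after  6: R0=0x6c R1=0xdd R2=0x71 R3=0x00  N=0 Z=1
after  7: R0=0x71 R1=0xdd R2=0x71 R3=0x00  N=0 Z=0
after  8: R0=0x71 R1=0xdd R2=0x00 R3=0x00  N=0 Z=1
after  9: R0=0x71 R1=0xdd R2=0x00 R3=0x00  N=1 Z=0
after 10: R0=0x71 R1=0x71 R2=0x00 R3=0x00  N=0 Z=0
-- IRQ taken; context saved, return-PC = 11 --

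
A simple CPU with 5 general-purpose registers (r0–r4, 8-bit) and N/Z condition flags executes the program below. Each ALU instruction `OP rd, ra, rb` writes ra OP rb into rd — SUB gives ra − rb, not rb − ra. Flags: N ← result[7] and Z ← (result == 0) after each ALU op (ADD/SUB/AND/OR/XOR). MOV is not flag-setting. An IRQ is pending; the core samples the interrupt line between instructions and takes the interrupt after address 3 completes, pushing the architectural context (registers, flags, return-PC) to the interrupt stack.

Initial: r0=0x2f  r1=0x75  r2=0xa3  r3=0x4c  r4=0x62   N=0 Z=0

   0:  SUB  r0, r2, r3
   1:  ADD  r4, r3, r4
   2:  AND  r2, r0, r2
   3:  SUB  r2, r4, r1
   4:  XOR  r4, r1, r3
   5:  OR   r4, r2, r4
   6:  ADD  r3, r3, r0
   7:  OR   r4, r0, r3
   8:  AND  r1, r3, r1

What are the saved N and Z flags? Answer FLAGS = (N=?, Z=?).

FLAGS = (N=0, Z=0)

after  0: r0=0x57 r1=0x75 r2=0xa3 r3=0x4c r4=0x62  N=0 Z=0
after  1: r0=0x57 r1=0x75 r2=0xa3 r3=0x4c r4=0xae  N=1 Z=0
after  2: r0=0x57 r1=0x75 r2=0x03 r3=0x4c r4=0xae  N=0 Z=0
after  3: r0=0x57 r1=0x75 r2=0x39 r3=0x4c r4=0xae  N=0 Z=0
-- IRQ taken; context saved, return-PC = 4 --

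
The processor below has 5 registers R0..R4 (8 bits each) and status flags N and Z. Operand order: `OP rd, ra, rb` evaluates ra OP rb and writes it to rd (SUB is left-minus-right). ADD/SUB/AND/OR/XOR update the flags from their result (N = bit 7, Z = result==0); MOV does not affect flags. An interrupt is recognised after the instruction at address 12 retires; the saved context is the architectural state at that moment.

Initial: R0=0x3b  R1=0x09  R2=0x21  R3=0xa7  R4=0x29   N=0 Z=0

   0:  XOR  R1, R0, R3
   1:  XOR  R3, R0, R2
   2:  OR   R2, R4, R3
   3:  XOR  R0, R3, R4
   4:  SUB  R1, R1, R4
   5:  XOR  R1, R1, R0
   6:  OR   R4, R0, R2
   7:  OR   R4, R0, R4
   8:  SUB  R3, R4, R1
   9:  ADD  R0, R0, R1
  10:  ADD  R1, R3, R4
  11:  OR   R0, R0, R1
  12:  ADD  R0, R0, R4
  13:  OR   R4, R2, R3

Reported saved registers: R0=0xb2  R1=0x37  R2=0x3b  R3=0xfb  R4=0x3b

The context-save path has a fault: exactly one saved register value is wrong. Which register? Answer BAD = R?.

after  0: R0=0x3b R1=0x9c R2=0x21 R3=0xa7 R4=0x29  N=1 Z=0
after  1: R0=0x3b R1=0x9c R2=0x21 R3=0x1a R4=0x29  N=0 Z=0
after  2: R0=0x3b R1=0x9c R2=0x3b R3=0x1a R4=0x29  N=0 Z=0
after  3: R0=0x33 R1=0x9c R2=0x3b R3=0x1a R4=0x29  N=0 Z=0
after  4: R0=0x33 R1=0x73 R2=0x3b R3=0x1a R4=0x29  N=0 Z=0
after  5: R0=0x33 R1=0x40 R2=0x3b R3=0x1a R4=0x29  N=0 Z=0
after  6: R0=0x33 R1=0x40 R2=0x3b R3=0x1a R4=0x3b  N=0 Z=0
after  7: R0=0x33 R1=0x40 R2=0x3b R3=0x1a R4=0x3b  N=0 Z=0
after  8: R0=0x33 R1=0x40 R2=0x3b R3=0xfb R4=0x3b  N=1 Z=0
after  9: R0=0x73 R1=0x40 R2=0x3b R3=0xfb R4=0x3b  N=0 Z=0
after 10: R0=0x73 R1=0x36 R2=0x3b R3=0xfb R4=0x3b  N=0 Z=0
after 11: R0=0x77 R1=0x36 R2=0x3b R3=0xfb R4=0x3b  N=0 Z=0
after 12: R0=0xb2 R1=0x36 R2=0x3b R3=0xfb R4=0x3b  N=1 Z=0
-- IRQ taken; context saved, return-PC = 13 --
mismatch: R1: reported 0x37 vs actual 0x36

BAD = R1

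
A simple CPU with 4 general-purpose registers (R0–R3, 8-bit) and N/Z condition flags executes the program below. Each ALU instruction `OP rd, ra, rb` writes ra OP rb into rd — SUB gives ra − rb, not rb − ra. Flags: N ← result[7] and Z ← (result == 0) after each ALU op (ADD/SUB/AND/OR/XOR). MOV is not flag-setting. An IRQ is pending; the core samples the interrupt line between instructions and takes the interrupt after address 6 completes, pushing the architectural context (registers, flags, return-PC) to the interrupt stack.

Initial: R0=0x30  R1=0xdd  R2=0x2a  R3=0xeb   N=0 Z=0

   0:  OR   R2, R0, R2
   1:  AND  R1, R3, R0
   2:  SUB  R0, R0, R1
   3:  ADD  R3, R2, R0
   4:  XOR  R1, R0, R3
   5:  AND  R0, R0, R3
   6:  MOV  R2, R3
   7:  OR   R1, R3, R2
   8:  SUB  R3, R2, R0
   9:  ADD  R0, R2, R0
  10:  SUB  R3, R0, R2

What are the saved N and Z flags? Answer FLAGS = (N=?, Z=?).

FLAGS = (N=0, Z=1)

after  0: R0=0x30 R1=0xdd R2=0x3a R3=0xeb  N=0 Z=0
after  1: R0=0x30 R1=0x20 R2=0x3a R3=0xeb  N=0 Z=0
after  2: R0=0x10 R1=0x20 R2=0x3a R3=0xeb  N=0 Z=0
after  3: R0=0x10 R1=0x20 R2=0x3a R3=0x4a  N=0 Z=0
after  4: R0=0x10 R1=0x5a R2=0x3a R3=0x4a  N=0 Z=0
after  5: R0=0x00 R1=0x5a R2=0x3a R3=0x4a  N=0 Z=1
after  6: R0=0x00 R1=0x5a R2=0x4a R3=0x4a  N=0 Z=1
-- IRQ taken; context saved, return-PC = 7 --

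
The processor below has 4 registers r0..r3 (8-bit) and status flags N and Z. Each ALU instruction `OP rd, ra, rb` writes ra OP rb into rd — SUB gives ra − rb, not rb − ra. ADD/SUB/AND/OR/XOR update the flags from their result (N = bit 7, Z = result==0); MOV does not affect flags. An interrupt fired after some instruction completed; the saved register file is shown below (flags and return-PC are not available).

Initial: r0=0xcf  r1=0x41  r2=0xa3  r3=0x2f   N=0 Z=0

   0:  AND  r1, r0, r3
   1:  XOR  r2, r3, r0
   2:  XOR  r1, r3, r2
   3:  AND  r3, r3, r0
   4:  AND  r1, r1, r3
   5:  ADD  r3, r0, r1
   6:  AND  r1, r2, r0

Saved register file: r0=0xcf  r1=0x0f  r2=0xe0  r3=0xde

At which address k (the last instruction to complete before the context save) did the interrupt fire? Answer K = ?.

K = 5

after  0: r0=0xcf r1=0x0f r2=0xa3 r3=0x2f  N=0 Z=0
after  1: r0=0xcf r1=0x0f r2=0xe0 r3=0x2f  N=1 Z=0
after  2: r0=0xcf r1=0xcf r2=0xe0 r3=0x2f  N=1 Z=0
after  3: r0=0xcf r1=0xcf r2=0xe0 r3=0x0f  N=0 Z=0
after  4: r0=0xcf r1=0x0f r2=0xe0 r3=0x0f  N=0 Z=0
after  5: r0=0xcf r1=0x0f r2=0xe0 r3=0xde  N=1 Z=0
-- IRQ taken; context saved, return-PC = 6 --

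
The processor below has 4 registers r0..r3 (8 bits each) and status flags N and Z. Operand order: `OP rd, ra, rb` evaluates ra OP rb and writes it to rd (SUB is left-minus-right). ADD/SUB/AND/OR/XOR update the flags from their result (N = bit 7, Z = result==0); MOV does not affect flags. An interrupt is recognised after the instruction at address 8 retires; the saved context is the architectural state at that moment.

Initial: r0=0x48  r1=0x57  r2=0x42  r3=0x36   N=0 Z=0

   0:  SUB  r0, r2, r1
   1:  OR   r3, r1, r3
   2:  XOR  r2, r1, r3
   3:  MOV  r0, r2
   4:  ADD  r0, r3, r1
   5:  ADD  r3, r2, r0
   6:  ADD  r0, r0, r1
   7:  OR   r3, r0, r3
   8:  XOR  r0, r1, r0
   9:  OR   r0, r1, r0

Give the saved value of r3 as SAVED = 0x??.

after  0: r0=0xeb r1=0x57 r2=0x42 r3=0x36  N=1 Z=0
after  1: r0=0xeb r1=0x57 r2=0x42 r3=0x77  N=0 Z=0
after  2: r0=0xeb r1=0x57 r2=0x20 r3=0x77  N=0 Z=0
after  3: r0=0x20 r1=0x57 r2=0x20 r3=0x77  N=0 Z=0
after  4: r0=0xce r1=0x57 r2=0x20 r3=0x77  N=1 Z=0
after  5: r0=0xce r1=0x57 r2=0x20 r3=0xee  N=1 Z=0
after  6: r0=0x25 r1=0x57 r2=0x20 r3=0xee  N=0 Z=0
after  7: r0=0x25 r1=0x57 r2=0x20 r3=0xef  N=1 Z=0
after  8: r0=0x72 r1=0x57 r2=0x20 r3=0xef  N=0 Z=0
-- IRQ taken; context saved, return-PC = 9 --

SAVED = 0xef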